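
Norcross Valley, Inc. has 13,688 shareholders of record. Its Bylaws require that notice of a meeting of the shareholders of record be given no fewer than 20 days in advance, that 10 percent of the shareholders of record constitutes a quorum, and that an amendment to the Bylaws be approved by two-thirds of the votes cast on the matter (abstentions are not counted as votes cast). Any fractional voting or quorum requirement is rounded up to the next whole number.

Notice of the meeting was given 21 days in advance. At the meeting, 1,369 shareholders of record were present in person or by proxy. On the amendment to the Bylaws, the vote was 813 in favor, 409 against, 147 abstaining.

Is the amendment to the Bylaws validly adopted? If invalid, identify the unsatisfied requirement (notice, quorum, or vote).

Notice: 21 days given; 20 required. Satisfied.
Quorum: 10% of 13,688 = 1,368.80, rounded up to 1,369; 1,369 present. Satisfied.
Vote: requires two-thirds of the votes cast (1,369 − 147 abstaining = 1,222); 2/3 of 1222 = 814.67, rounded up to 815, so 815 needed; 813 in favor. Not satisfied.

Invalid — vote requirement not satisfied.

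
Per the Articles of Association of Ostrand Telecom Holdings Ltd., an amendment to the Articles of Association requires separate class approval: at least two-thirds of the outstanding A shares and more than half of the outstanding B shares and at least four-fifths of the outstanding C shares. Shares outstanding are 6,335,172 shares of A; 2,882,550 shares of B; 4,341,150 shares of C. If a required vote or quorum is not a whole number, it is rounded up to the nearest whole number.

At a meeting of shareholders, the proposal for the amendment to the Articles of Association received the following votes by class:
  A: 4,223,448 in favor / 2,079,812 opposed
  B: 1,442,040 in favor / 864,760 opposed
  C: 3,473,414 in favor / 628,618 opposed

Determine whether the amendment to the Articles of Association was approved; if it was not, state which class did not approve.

A: 2/3 of 6335172 = 4223448; 4,223,448 required, 4,223,448 in favor — approved.
B: a majority of 2882550 is 1441276; 1,441,276 required, 1,442,040 in favor — approved.
C: 4/5 of 4341150 = 3472920; 3,472,920 required, 3,473,414 in favor — approved.

Approved — every class gave the required vote.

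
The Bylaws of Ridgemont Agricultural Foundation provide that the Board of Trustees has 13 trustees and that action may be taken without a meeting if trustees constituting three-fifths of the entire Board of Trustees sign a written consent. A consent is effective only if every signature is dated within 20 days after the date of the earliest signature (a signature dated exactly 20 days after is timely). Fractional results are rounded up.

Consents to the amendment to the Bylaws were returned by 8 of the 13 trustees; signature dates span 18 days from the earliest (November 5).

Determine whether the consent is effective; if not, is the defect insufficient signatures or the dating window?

Effective — both the signature and dating-window requirements are satisfied.

Signatures required: three-fifths of 13 — 3/5 of 13 = 7.80, rounded up to 8, so 8 needed; 8 signed. Sufficient.
Dating window: the latest signature is 18 days after the earliest; the limit is 20 days. Within the window.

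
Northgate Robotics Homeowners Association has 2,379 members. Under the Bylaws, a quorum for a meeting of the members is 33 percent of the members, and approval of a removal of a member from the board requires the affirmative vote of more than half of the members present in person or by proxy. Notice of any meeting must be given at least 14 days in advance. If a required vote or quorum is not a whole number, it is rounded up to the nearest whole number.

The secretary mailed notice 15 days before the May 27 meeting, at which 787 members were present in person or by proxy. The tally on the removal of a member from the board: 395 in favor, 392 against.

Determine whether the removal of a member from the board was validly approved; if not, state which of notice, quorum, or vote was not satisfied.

Notice: 15 days given; 14 required. Satisfied.
Quorum: 33% of 2,379 = 785.07, rounded up to 786; 787 present. Satisfied.
Vote: requires a majority of those present (787); a majority of 787 is 394, so 394 needed; 395 in favor. Satisfied.

Valid — all requirements satisfied.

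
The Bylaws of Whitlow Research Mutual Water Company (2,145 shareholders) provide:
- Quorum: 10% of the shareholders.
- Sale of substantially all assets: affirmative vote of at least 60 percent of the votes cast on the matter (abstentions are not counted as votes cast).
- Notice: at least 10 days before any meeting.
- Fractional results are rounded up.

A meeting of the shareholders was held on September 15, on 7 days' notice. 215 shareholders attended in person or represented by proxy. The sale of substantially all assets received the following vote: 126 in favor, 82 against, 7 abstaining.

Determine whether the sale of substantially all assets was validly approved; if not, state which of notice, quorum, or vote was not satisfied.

Invalid — notice requirement not satisfied.

Notice: 7 days given; 10 required. Not satisfied.
Quorum: 10% of 2,145 = 214.50, rounded up to 215; 215 present. Satisfied.
Vote: requires three-fifths of the votes cast (215 − 7 abstaining = 208); 3/5 of 208 = 124.80, rounded up to 125, so 125 needed; 126 in favor. Satisfied.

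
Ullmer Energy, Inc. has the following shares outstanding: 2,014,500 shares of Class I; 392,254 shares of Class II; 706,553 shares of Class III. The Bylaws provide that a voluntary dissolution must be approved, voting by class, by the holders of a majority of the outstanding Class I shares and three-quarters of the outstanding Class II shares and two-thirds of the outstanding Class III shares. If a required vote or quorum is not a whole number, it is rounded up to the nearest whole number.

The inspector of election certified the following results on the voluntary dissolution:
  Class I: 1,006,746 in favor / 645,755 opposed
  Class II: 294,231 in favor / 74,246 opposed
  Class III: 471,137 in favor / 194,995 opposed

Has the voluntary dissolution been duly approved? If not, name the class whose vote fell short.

Class I: a majority of 2014500 is 1007251; 1,007,251 required, 1,006,746 in favor — not approved.
Class II: 3/4 of 392254 = 294190.50, rounded up to 294191; 294,191 required, 294,231 in favor — approved.
Class III: 2/3 of 706553 = 471035.33, rounded up to 471036; 471,036 required, 471,137 in favor — approved.

Not approved — the Class I shares did not give the required vote.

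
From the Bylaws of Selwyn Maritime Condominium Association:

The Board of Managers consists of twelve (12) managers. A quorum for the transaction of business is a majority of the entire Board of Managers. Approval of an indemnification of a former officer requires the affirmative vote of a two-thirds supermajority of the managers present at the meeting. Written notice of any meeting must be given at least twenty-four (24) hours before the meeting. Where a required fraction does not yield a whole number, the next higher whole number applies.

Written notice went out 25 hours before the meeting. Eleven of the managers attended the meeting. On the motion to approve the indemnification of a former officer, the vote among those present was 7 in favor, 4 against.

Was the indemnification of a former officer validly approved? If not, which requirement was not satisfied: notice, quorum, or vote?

Invalid — vote requirement not satisfied.

Notice: 25 hours given; 24 required (25 ≥ 24). Satisfied.
Quorum: 11 present; quorum is 7. Satisfied.
Vote: the indemnification of a former officer requires two-thirds of the managers present (11). 2/3 of 11 = 7.33, rounded up to 8, so 8 affirmative votes are needed; 7 voted in favor. Not satisfied.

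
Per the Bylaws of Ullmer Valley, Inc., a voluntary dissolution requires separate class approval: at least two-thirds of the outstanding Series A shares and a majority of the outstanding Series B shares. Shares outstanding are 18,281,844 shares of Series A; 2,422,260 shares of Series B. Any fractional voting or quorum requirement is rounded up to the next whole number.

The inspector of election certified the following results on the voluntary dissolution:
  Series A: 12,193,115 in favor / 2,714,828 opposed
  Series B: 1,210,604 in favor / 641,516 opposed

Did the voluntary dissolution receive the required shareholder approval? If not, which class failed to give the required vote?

Series A: 2/3 of 18281844 = 12187896; 12,187,896 required, 12,193,115 in favor — approved.
Series B: a majority of 2422260 is 1211131; 1,211,131 required, 1,210,604 in favor — not approved.

Not approved — the Series B shares did not give the required vote.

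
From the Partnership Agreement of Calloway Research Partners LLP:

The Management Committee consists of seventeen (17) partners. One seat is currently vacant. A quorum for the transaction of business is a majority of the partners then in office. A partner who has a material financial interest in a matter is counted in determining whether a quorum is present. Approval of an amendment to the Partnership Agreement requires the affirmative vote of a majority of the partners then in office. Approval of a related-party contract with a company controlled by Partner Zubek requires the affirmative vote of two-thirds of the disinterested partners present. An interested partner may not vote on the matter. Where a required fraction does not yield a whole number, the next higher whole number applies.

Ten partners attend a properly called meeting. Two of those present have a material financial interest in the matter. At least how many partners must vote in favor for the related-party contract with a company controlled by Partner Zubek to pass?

The related-party contract with a company controlled by Partner Zubek requires two-thirds of the disinterested partners present (10 − 2 = 8).
2/3 of 8 = 5.33, rounded up to 6.

6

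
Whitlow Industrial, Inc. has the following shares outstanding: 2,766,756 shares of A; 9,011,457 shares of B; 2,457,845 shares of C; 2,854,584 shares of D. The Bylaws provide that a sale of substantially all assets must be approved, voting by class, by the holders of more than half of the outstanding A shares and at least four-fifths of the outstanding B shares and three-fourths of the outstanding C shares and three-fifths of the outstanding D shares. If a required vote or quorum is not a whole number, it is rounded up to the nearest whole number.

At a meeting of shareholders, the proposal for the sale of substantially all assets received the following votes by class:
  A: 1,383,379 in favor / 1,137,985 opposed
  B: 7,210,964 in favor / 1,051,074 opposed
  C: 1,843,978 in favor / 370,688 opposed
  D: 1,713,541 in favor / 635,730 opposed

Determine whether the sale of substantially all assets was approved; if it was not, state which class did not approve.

A: a majority of 2766756 is 1383379; 1,383,379 required, 1,383,379 in favor — approved.
B: 4/5 of 9011457 = 7209165.60, rounded up to 7209166; 7,209,166 required, 7,210,964 in favor — approved.
C: 3/4 of 2457845 = 1843383.75, rounded up to 1843384; 1,843,384 required, 1,843,978 in favor — approved.
D: 3/5 of 2854584 = 1712750.40, rounded up to 1712751; 1,712,751 required, 1,713,541 in favor — approved.

Approved — every class gave the required vote.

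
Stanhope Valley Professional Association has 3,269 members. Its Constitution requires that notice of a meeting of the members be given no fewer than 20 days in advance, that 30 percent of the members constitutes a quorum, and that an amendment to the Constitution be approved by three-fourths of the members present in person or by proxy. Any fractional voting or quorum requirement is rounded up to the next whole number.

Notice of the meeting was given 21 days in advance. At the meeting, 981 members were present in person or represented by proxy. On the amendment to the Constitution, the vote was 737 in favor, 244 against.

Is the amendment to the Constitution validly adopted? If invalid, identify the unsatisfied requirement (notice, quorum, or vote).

Valid — all requirements satisfied.

Notice: 21 days given; 20 required. Satisfied.
Quorum: 30% of 3,269 = 980.70, rounded up to 981; 981 present. Satisfied.
Vote: requires three-fourths of those present (981); 3/4 of 981 = 735.75, rounded up to 736, so 736 needed; 737 in favor. Satisfied.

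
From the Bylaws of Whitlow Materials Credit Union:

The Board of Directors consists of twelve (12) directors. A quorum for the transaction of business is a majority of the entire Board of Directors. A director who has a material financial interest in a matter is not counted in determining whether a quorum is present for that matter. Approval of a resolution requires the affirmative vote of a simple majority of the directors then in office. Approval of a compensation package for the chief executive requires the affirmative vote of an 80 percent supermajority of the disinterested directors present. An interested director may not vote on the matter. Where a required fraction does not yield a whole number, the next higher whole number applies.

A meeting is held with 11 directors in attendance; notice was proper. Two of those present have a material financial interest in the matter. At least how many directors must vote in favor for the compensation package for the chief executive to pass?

The compensation package for the chief executive requires four-fifths of the disinterested directors present (11 − 2 = 9).
4/5 of 9 = 7.20, rounded up to 8.

8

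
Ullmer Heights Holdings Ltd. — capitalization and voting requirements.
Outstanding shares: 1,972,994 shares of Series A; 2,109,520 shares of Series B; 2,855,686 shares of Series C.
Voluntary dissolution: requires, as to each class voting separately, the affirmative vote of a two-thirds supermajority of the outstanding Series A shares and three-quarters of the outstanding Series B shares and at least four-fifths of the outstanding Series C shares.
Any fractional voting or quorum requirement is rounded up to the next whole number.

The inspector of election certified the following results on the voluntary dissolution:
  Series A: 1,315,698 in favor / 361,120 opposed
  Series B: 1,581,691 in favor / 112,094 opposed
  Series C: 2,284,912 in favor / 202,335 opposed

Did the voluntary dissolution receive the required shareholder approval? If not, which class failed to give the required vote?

Not approved — the Series B shares did not give the required vote.

Series A: 2/3 of 1972994 = 1315329.33, rounded up to 1315330; 1,315,330 required, 1,315,698 in favor — approved.
Series B: 3/4 of 2109520 = 1582140; 1,582,140 required, 1,581,691 in favor — not approved.
Series C: 4/5 of 2855686 = 2284548.80, rounded up to 2284549; 2,284,549 required, 2,284,912 in favor — approved.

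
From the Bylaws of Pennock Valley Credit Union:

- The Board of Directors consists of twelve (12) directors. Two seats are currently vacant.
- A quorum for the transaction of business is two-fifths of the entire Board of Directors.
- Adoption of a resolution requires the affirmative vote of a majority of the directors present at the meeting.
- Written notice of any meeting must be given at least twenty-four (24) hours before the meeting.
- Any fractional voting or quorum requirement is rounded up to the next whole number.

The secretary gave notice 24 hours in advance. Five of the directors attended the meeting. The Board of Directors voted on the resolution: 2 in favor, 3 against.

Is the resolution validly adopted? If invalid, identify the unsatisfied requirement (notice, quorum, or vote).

Notice: 24 hours given; 24 required (24 ≥ 24). Satisfied.
Quorum: 5 present; quorum is 5. Satisfied.
Vote: the resolution requires a majority of the directors present (5). A majority of 5 is 3, so 3 affirmative votes are needed; 2 voted in favor. Not satisfied.

Invalid — vote requirement not satisfied.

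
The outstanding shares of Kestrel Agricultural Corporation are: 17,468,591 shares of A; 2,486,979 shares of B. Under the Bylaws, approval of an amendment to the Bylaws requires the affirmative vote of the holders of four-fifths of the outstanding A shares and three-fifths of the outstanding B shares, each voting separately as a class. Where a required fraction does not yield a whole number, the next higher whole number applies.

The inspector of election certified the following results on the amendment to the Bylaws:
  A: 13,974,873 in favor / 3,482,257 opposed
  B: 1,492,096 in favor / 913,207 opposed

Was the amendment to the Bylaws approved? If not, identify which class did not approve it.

A: 4/5 of 17468591 = 13974872.80, rounded up to 13974873; 13,974,873 required, 13,974,873 in favor — approved.
B: 3/5 of 2486979 = 1492187.40, rounded up to 1492188; 1,492,188 required, 1,492,096 in favor — not approved.

Not approved — the B shares did not give the required vote.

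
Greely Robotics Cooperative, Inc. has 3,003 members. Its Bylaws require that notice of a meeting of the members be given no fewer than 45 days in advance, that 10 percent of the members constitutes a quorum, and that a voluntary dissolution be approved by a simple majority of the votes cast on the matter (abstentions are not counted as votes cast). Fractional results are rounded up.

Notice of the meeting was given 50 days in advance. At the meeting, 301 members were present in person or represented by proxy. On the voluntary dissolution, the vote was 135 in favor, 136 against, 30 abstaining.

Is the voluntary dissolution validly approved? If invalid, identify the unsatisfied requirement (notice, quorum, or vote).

Notice: 50 days given; 45 required. Satisfied.
Quorum: 10% of 3,003 = 300.30, rounded up to 301; 301 present. Satisfied.
Vote: requires a majority of the votes cast (301 − 30 abstaining = 271); a majority of 271 is 136, so 136 needed; 135 in favor. Not satisfied.

Invalid — vote requirement not satisfied.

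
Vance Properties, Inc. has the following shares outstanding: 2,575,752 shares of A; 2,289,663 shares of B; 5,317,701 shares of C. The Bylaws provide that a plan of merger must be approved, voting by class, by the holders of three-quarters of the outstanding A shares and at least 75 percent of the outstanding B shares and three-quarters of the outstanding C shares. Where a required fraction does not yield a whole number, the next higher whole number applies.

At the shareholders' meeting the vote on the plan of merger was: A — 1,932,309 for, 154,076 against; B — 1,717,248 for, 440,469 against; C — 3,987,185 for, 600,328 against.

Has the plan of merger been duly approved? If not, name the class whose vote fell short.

A: 3/4 of 2575752 = 1931814; 1,931,814 required, 1,932,309 in favor — approved.
B: 3/4 of 2289663 = 1717247.25, rounded up to 1717248; 1,717,248 required, 1,717,248 in favor — approved.
C: 3/4 of 5317701 = 3988275.75, rounded up to 3988276; 3,988,276 required, 3,987,185 in favor — not approved.

Not approved — the C shares did not give the required vote.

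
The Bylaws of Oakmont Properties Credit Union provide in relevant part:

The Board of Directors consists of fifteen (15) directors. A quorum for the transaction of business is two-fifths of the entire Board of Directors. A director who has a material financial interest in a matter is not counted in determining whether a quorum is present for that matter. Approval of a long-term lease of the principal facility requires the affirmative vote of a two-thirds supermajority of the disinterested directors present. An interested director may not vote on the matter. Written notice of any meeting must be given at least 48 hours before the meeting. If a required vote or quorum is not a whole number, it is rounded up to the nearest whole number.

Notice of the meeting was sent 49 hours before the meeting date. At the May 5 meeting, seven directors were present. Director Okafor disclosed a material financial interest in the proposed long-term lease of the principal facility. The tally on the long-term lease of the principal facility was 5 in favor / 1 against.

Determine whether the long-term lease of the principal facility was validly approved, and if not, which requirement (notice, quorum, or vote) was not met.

Valid — all requirements satisfied.

Notice: 49 hours given; 48 required (49 ≥ 48). Satisfied.
Quorum: 7 present, but the 1 interested director does not count, leaving 6. Quorum is 6. Satisfied.
Vote: the long-term lease of the principal facility requires two-thirds of the disinterested directors present (7 − 1 = 6). 2/3 of 6 = 4, so 4 affirmative votes are needed; 5 voted in favor. Satisfied.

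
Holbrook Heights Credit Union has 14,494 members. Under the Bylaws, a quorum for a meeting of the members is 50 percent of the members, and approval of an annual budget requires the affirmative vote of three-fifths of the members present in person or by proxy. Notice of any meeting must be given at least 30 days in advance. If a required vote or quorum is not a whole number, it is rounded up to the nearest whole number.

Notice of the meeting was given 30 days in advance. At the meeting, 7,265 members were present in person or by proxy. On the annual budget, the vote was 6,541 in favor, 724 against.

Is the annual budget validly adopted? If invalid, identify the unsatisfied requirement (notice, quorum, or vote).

Valid — all requirements satisfied.

Notice: 30 days given; 30 required. Satisfied.
Quorum: 50% of 14,494 = 7,247; 7,265 present. Satisfied.
Vote: requires three-fifths of those present (7,265); 3/5 of 7265 = 4359, so 4,359 needed; 6,541 in favor. Satisfied.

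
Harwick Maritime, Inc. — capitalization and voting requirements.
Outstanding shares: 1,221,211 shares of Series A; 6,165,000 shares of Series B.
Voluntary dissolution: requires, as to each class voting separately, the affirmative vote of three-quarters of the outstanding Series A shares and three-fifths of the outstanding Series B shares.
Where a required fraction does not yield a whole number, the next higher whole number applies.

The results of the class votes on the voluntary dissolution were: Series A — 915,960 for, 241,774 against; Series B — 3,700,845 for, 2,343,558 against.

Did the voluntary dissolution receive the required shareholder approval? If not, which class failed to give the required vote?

Approved — every class gave the required vote.

Series A: 3/4 of 1221211 = 915908.25, rounded up to 915909; 915,909 required, 915,960 in favor — approved.
Series B: 3/5 of 6165000 = 3699000; 3,699,000 required, 3,700,845 in favor — approved.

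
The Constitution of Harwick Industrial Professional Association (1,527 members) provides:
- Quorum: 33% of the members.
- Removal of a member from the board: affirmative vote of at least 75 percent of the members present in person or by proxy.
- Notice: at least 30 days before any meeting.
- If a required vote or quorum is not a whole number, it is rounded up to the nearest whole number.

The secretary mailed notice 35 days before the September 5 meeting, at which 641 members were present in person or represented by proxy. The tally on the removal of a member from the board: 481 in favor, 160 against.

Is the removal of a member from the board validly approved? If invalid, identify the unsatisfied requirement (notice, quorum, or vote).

Valid — all requirements satisfied.

Notice: 35 days given; 30 required. Satisfied.
Quorum: 33% of 1,527 = 503.91, rounded up to 504; 641 present. Satisfied.
Vote: requires three-fourths of those present (641); 3/4 of 641 = 480.75, rounded up to 481, so 481 needed; 481 in favor. Satisfied.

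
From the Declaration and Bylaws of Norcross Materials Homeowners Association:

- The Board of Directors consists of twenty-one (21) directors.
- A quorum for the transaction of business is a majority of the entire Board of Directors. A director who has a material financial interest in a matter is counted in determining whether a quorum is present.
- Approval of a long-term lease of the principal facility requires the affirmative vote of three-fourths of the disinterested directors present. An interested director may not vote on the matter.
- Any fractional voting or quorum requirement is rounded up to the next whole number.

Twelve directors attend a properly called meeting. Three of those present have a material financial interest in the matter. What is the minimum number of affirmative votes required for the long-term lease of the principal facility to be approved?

7

The long-term lease of the principal facility requires three-fourths of the disinterested directors present (12 − 3 = 9).
3/4 of 9 = 6.75, rounded up to 7.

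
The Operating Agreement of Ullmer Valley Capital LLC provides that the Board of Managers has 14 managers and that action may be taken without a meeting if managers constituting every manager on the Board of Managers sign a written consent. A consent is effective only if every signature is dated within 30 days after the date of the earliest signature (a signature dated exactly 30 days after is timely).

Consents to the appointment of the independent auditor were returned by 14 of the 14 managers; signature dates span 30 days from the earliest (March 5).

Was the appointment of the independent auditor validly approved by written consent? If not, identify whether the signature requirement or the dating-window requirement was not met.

Signatures required: all of 14 — unanimous means all 14, so 14 needed; 14 signed. Sufficient.
Dating window: the latest signature is 30 days after the earliest; the limit is 30 days. Within the window.

Effective — both the signature and dating-window requirements are satisfied.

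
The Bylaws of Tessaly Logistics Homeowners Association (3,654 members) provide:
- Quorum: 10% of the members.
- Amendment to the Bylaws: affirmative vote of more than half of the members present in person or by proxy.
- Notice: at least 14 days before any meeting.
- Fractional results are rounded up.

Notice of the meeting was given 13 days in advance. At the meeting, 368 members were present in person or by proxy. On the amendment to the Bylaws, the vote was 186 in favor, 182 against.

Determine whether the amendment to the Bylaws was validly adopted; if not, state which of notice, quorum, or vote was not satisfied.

Invalid — notice requirement not satisfied.

Notice: 13 days given; 14 required. Not satisfied.
Quorum: 10% of 3,654 = 365.40, rounded up to 366; 368 present. Satisfied.
Vote: requires a majority of those present (368); a majority of 368 is 185, so 185 needed; 186 in favor. Satisfied.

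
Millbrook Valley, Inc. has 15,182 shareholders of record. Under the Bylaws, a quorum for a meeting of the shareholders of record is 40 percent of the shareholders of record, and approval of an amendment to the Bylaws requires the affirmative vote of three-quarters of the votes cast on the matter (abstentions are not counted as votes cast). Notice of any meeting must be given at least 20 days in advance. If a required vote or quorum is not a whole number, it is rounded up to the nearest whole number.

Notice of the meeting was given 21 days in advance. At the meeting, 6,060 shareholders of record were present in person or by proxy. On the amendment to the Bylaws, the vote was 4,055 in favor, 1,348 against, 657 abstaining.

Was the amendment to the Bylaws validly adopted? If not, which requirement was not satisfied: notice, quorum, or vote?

Notice: 21 days given; 20 required. Satisfied.
Quorum: 40% of 15,182 = 6,072.80, rounded up to 6,073; 6,060 present. Not satisfied.
Vote: requires three-fourths of the votes cast (6,060 − 657 abstaining = 5,403); 3/4 of 5403 = 4052.25, rounded up to 4053, so 4,053 needed; 4,055 in favor. Satisfied.

Invalid — quorum requirement not satisfied.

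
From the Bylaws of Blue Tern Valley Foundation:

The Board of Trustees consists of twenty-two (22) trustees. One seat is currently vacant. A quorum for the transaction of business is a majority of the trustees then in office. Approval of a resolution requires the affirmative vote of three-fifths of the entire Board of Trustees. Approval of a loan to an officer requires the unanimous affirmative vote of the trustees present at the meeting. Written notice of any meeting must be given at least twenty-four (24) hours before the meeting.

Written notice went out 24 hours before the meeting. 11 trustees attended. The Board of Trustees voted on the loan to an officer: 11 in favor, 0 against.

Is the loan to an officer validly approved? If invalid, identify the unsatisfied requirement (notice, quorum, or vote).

Notice: 24 hours given; 24 required (24 ≥ 24). Satisfied.
Quorum: 11 present; quorum is 11. Satisfied.
Vote: the loan to an officer requires the unanimous vote of the trustees present (11). Unanimous means all 11, so 11 affirmative votes are needed; 11 voted in favor. Satisfied.

Valid — all requirements satisfied.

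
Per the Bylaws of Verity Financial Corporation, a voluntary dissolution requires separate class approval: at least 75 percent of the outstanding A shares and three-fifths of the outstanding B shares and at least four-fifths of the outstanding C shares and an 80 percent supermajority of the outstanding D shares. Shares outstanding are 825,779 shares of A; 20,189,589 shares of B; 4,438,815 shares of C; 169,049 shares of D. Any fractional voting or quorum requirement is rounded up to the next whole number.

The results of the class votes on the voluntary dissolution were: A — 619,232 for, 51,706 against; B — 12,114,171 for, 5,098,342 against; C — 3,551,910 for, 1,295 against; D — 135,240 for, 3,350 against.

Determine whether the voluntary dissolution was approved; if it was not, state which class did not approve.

Not approved — the A shares did not give the required vote.

A: 3/4 of 825779 = 619334.25, rounded up to 619335; 619,335 required, 619,232 in favor — not approved.
B: 3/5 of 20189589 = 12113753.40, rounded up to 12113754; 12,113,754 required, 12,114,171 in favor — approved.
C: 4/5 of 4438815 = 3551052; 3,551,052 required, 3,551,910 in favor — approved.
D: 4/5 of 169049 = 135239.20, rounded up to 135240; 135,240 required, 135,240 in favor — approved.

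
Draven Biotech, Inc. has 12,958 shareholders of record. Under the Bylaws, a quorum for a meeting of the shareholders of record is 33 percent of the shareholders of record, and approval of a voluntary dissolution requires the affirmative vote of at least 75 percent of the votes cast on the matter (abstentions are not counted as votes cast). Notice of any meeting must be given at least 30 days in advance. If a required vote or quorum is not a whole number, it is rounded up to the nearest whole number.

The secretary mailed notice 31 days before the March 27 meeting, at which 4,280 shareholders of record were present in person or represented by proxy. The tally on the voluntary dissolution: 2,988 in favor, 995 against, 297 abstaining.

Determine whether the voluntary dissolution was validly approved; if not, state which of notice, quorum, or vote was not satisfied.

Notice: 31 days given; 30 required. Satisfied.
Quorum: 33% of 12,958 = 4,276.14, rounded up to 4,277; 4,280 present. Satisfied.
Vote: requires three-fourths of the votes cast (4,280 − 297 abstaining = 3,983); 3/4 of 3983 = 2987.25, rounded up to 2988, so 2,988 needed; 2,988 in favor. Satisfied.

Valid — all requirements satisfied.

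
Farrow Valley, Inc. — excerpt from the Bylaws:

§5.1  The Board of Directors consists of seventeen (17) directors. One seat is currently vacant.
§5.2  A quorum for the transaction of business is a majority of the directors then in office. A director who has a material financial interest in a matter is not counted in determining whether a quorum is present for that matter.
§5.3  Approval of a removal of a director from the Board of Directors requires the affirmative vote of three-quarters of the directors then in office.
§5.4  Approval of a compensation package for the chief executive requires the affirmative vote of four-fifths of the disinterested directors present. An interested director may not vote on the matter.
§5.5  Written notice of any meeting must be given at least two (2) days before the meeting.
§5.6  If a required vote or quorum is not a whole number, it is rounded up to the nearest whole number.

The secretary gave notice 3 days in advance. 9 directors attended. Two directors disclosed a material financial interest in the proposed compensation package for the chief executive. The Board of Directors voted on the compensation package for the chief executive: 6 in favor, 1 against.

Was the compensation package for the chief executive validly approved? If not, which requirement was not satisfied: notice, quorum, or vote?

Notice: 3 days given; 2 required (3 ≥ 2). Satisfied.
Quorum: 9 present, but the 2 interested directors do not count, leaving 7. Quorum is 9. Not satisfied.
Vote: the compensation package for the chief executive requires four-fifths of the disinterested directors present (9 − 2 = 7). 4/5 of 7 = 5.60, rounded up to 6, so 6 affirmative votes are needed; 6 voted in favor. Satisfied. (Moot — without a quorum no business can be validly transacted.)

Invalid — quorum requirement not satisfied.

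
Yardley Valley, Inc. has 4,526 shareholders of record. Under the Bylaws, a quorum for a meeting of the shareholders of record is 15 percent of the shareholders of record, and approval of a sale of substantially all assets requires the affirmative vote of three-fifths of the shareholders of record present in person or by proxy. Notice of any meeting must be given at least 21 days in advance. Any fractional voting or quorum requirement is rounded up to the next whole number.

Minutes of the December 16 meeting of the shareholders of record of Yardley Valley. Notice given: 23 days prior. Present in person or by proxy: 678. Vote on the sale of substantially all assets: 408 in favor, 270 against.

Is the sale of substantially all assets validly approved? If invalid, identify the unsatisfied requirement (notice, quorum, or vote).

Notice: 23 days given; 21 required. Satisfied.
Quorum: 15% of 4,526 = 678.90, rounded up to 679; 678 present. Not satisfied.
Vote: requires three-fifths of those present (678); 3/5 of 678 = 406.80, rounded up to 407, so 407 needed; 408 in favor. Satisfied.

Invalid — quorum requirement not satisfied.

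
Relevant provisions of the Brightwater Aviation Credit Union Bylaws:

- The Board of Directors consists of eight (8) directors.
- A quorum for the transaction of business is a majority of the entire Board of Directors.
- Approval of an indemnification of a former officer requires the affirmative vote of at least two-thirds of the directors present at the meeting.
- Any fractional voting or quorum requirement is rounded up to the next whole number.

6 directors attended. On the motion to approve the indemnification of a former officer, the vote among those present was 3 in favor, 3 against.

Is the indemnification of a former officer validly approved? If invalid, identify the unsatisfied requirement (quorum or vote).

Invalid — vote requirement not satisfied.

Quorum: 6 present; quorum is 5. Satisfied.
Vote: the indemnification of a former officer requires two-thirds of the directors present (6). 2/3 of 6 = 4, so 4 affirmative votes are needed; 3 voted in favor. Not satisfied.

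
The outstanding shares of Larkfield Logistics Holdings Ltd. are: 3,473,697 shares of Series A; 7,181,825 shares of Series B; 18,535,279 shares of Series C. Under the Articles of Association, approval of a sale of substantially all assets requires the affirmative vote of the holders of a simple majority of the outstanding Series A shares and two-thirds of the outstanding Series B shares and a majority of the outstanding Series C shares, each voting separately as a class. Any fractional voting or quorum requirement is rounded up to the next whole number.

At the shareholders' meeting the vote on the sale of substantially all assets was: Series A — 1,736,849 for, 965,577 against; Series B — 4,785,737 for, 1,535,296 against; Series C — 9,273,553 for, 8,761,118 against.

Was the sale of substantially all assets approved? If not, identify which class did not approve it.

Series A: a majority of 3473697 is 1736849; 1,736,849 required, 1,736,849 in favor — approved.
Series B: 2/3 of 7181825 = 4787883.33, rounded up to 4787884; 4,787,884 required, 4,785,737 in favor — not approved.
Series C: a majority of 18535279 is 9267640; 9,267,640 required, 9,273,553 in favor — approved.

Not approved — the Series B shares did not give the required vote.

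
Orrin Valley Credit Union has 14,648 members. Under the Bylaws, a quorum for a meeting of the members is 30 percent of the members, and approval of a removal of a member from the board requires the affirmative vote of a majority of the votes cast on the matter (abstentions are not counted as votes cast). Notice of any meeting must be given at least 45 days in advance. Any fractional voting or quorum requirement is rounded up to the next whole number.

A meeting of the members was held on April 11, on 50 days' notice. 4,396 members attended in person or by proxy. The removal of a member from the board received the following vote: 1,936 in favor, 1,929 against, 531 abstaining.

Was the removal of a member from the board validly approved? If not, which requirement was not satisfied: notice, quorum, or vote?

Valid — all requirements satisfied.

Notice: 50 days given; 45 required. Satisfied.
Quorum: 30% of 14,648 = 4,394.40, rounded up to 4,395; 4,396 present. Satisfied.
Vote: requires a majority of the votes cast (4,396 − 531 abstaining = 3,865); a majority of 3865 is 1933, so 1,933 needed; 1,936 in favor. Satisfied.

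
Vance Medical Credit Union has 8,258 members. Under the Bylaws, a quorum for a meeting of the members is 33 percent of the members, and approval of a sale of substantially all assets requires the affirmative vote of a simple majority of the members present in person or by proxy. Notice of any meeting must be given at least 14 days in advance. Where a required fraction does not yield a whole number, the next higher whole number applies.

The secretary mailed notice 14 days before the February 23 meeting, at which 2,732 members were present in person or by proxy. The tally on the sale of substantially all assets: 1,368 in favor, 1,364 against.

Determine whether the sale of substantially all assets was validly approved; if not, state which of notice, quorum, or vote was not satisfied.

Notice: 14 days given; 14 required. Satisfied.
Quorum: 33% of 8,258 = 2,725.14, rounded up to 2,726; 2,732 present. Satisfied.
Vote: requires a majority of those present (2,732); a majority of 2732 is 1367, so 1,367 needed; 1,368 in favor. Satisfied.

Valid — all requirements satisfied.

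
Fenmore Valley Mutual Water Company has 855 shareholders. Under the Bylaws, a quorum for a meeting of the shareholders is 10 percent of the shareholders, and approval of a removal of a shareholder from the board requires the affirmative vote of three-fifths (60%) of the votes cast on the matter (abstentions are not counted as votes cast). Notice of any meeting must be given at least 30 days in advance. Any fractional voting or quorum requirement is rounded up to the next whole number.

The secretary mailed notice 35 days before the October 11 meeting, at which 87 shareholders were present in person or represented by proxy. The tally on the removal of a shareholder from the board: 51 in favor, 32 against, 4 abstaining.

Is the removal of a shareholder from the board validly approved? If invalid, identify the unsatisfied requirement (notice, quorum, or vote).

Notice: 35 days given; 30 required. Satisfied.
Quorum: 10% of 855 = 85.50, rounded up to 86; 87 present. Satisfied.
Vote: requires three-fifths of the votes cast (87 − 4 abstaining = 83); 3/5 of 83 = 49.80, rounded up to 50, so 50 needed; 51 in favor. Satisfied.

Valid — all requirements satisfied.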